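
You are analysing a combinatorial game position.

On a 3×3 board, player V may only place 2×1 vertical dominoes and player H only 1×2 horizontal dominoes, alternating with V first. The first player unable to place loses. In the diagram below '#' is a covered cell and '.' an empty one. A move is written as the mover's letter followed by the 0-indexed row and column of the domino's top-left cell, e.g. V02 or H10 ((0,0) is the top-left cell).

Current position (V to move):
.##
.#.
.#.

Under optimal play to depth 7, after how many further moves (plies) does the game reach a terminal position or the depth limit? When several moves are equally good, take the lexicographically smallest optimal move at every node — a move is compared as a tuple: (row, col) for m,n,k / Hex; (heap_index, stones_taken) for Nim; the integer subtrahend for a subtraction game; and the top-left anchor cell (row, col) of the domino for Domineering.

PV length from [.##/.#./.#.]: 1 ply

[.##/.#./.#.] V move#1: V00:+1/###/##./.#.*, V10:+1/.##/##./##., V12:+1/.##/.##/.##
[###/##./.#.] end (terminal -1, H#2); searched .##/.#./.#. to 7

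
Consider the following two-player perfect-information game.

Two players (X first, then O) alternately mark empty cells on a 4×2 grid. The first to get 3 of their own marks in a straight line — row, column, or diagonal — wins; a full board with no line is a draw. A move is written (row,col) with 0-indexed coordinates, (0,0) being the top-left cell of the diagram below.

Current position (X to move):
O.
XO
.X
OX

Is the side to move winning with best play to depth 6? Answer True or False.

X winning at [O./XO/.X/OX]: False

ply 1, X at O./XO/.X/OX | (0,1)=+0→OX/XO/.X/OX*; (2,0)=+0→O./XO/XX/OX
ply 2, O at OX/XO/.X/OX | (2,0)=+0→OX/XO/OX/OX*
ply 3: OX/XO/OX/OX is terminal +0 (X); from O./XO/.X/OX depth 6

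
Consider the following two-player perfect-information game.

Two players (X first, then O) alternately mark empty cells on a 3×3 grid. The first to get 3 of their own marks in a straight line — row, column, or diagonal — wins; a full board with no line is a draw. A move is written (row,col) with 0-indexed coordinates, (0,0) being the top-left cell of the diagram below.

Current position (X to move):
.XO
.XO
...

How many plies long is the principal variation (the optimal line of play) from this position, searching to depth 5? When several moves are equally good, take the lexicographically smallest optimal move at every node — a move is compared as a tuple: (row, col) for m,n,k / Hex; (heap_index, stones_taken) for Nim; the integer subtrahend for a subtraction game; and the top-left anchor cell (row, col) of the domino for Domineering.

p1 X@[.XO/.XO/...]: (0,0)[XXO/.XO/...]-1 (1,0)[.XO/XXO/...]-1 (2,0)[.XO/.XO/X..]-1 (2,1)[.XO/.XO/.X.]+1* (2,2)[.XO/.XO/..X]+1
p2 O@[.XO/.XO/.X.] terminal -1; root [.XO/.XO/...] d5

PV length from [.XO/.XO/...]: 1 ply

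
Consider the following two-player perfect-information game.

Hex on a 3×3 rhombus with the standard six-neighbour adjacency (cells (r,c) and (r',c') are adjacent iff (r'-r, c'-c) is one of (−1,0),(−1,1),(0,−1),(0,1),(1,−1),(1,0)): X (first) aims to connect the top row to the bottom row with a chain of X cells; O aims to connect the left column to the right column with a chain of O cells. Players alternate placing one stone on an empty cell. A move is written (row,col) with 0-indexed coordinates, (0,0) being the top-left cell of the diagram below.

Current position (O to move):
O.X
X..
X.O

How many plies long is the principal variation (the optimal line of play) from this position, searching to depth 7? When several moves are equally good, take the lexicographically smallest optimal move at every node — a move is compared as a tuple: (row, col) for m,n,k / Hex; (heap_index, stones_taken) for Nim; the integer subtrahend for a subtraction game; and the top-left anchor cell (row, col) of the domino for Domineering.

p1 O@[O.X/X../X.O]: (0,1)[OOX/X../X.O]-1* (1,1)[O.X/XO./X.O]-1 (1,2)[O.X/X.O/X.O]-1 (2,1)[O.X/X../XOO]-1
p2 X@[OOX/X../X.O]: (1,1)[OOX/XX./X.O]+1* (1,2)[OOX/X.X/X.O]+1 (2,1)[OOX/X../XXO]+1
p3 O@[OOX/XX./X.O] terminal -1; root [O.X/X../X.O] d7

PV length from [O.X/X../X.O]: 2 plies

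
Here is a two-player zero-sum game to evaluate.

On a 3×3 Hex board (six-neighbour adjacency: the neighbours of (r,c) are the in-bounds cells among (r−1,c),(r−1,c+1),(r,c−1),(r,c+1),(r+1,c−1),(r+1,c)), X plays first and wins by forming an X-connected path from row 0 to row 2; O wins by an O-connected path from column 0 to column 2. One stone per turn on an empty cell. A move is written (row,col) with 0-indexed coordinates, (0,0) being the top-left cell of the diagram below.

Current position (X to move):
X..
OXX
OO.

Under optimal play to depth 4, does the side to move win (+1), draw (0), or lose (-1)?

value(X../OXX/OO., X) = +1

[X../OXX/OO.] X move#1: (0,1):-1/XX./OXX/OO., (0,2):-1/X.X/OXX/OO., (2,2):+1/X../OXX/OOX*
[X../OXX/OOX] O move#2: (0,1):-1/XO./OXX/OOX*, (0,2):-1/X.O/OXX/OOX
[XO./OXX/OOX] X move#3: (0,2):+1/XOX/OXX/OOX*
[XOX/OXX/OOX] end (terminal -1, O#4); searched X../OXX/OO. to 4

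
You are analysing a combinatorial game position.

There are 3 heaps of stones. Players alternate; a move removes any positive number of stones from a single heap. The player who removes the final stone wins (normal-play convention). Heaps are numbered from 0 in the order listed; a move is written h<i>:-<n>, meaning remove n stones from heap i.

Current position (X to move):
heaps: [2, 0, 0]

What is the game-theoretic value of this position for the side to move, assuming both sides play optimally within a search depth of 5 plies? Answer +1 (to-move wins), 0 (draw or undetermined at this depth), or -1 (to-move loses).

ply 1, X at (2,0,0) | h0:-1=-1→(1,0,0); h0:-2=+1→(0,0,0)*
ply 2: (0,0,0) is terminal -1 (O); from (2,0,0) depth 5

value((2,0,0), X) = +1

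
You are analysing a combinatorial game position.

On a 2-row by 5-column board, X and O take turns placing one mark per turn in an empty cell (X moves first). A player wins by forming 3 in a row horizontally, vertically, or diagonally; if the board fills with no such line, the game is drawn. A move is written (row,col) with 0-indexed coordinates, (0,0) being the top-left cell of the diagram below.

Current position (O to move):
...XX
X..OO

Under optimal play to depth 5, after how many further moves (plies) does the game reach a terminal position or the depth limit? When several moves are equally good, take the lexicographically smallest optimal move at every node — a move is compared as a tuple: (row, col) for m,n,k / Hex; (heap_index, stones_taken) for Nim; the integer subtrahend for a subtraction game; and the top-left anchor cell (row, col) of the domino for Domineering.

PV length from [...XX/X..OO]: 1 ply

p1 O@[...XX/X..OO]: (0,0)[O..XX/X..OO]-1 (0,1)[.O.XX/X..OO]-1 (0,2)[..OXX/X..OO]+0 (1,1)[...XX/XO.OO]-1 (1,2)[...XX/X.OOO]+1*
p2 X@[...XX/X.OOO] terminal -1; root [...XX/X..OO] d5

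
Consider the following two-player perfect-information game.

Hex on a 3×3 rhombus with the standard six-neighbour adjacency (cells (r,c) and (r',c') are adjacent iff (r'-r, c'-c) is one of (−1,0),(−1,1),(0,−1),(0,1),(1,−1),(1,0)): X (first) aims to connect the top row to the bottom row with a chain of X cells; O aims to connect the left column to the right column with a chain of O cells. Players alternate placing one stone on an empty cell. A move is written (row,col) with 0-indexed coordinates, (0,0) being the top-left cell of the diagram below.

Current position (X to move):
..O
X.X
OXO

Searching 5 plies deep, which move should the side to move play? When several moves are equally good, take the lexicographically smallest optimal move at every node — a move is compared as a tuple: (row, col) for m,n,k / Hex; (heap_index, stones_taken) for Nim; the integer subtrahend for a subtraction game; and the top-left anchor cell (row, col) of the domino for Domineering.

X's best at [..O/X.X/OXO]: (1,1)

ply 1, X at ..O/X.X/OXO | (0,0)=-1→X.O/X.X/OXO; (0,1)=-1→.XO/X.X/OXO; (1,1)=+1→..O/XXX/OXO*
ply 2, O at ..O/XXX/OXO | (0,0)=-1→O.O/XXX/OXO*; (0,1)=-1→.OO/XXX/OXO
ply 3, X at O.O/XXX/OXO | (0,1)=+1→OXO/XXX/OXO*
ply 4: OXO/XXX/OXO is terminal -1 (O); from ..O/X.X/OXO depth 5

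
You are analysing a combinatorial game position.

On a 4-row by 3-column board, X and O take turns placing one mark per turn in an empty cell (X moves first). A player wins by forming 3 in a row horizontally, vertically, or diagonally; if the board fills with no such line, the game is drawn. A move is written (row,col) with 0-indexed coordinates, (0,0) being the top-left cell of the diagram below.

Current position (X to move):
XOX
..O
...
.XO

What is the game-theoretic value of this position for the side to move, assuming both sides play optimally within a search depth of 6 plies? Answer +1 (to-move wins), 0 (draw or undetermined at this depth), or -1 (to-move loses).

ply 1, X at XOX/..O/.../.XO | (1,0)=-1→XOX/X.O/.../.XO*; (1,1)=-1→XOX/.XO/.../.XO; (2,0)=-1→XOX/..O/X../.XO; (2,1)=-1→XOX/..O/.X./.XO; (2,2)=-1→XOX/..O/..X/.XO; (3,0)=-1→XOX/..O/.../XXO
ply 2, O at XOX/X.O/.../.XO | (1,1)=-1→XOX/XOO/.../.XO; (2,0)=+0→XOX/X.O/O../.XO; (2,1)=-1→XOX/X.O/.O./.XO; (2,2)=+1→XOX/X.O/..O/.XO*; (3,0)=-1→XOX/X.O/.../OXO
ply 3: XOX/X.O/..O/.XO is terminal -1 (X); from XOX/..O/.../.XO depth 6

value(XOX/..O/.../.XO, X) = -1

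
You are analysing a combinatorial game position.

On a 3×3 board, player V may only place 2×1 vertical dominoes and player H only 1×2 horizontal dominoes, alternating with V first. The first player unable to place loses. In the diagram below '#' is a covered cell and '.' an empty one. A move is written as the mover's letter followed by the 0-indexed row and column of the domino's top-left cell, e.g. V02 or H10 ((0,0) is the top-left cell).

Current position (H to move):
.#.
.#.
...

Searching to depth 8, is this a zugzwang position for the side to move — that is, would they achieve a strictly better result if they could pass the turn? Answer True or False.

zugzwang(.#./.#./..., H) = False

[.#./.#./...] H move#1: H20:-1/.#./.#./##.*, H21:-1/.#./.#./.##
[.#./.#./##.] V move#2: V00:+1/##./##./##.*, V02:+1/.##/.##/##., V12:+1/.#./.##/###
[##./##./##.] end (terminal -1, H#3); searched .#./.#./... to 8
if H skipped the turn, V would face:
~ [.#./.#./...] V move#1: V00:+1/##./##./...*, V02:+1/.##/.##/..., V10:+1/.#./##./#.., V12:+1/.#./.##/..#
~ [##./##./...] H move#2: H20:-1/##./##./##.*, H21:-1/##./##./.##
~ [##./##./##.] V move#3: V02:+1/###/###/##.*, V12:+1/##./###/###
~ [###/###/##.] end (terminal -1, H#4); searched .#./.#./... to 8
compare (H): move=-1 vs pass=-1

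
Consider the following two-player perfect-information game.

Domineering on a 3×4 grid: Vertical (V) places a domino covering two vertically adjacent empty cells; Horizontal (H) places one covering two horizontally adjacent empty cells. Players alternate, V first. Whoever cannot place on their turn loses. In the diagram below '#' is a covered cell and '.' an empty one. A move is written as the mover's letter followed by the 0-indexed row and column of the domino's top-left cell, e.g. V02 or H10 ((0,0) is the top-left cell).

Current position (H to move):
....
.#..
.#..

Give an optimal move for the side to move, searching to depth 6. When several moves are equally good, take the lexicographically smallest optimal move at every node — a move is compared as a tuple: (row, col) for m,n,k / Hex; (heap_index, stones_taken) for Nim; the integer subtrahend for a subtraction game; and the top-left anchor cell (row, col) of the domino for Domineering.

ply 1, H at ..../.#../.#.. | H00=-1→##../.#../.#..; H01=-1→.##./.#../.#..; H02=-1→..##/.#../.#..; H12=+1→..../.###/.#..*; H22=-1→..../.#../.###
ply 2, V at ..../.###/.#.. | V00=-1→#.../####/.#..*; V10=-1→..../####/##..
ply 3, H at #.../####/.#.. | H01=+1→###./####/.#..*; H02=+1→#.##/####/.#..; H22=+1→#.../####/.###
ply 4: ###./####/.#.. is terminal -1 (V); from ..../.#../.#.. depth 6

H's best at [..../.#../.#..]: H12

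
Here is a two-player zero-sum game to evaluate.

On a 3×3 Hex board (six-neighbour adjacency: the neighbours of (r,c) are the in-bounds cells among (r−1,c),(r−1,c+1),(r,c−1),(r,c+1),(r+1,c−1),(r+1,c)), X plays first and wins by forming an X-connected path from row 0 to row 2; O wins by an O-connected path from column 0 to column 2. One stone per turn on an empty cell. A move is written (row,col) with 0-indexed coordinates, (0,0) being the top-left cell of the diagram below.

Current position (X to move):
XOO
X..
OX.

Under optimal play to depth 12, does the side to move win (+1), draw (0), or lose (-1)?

ply 1, X at XOO/X../OX. | (1,1)=+1→XOO/XX./OX.*; (1,2)=-1→XOO/X.X/OX.; (2,2)=-1→XOO/X../OXX
ply 2: XOO/XX./OX. is terminal -1 (O); from XOO/X../OX. depth 12

value(XOO/X../OX., X) = +1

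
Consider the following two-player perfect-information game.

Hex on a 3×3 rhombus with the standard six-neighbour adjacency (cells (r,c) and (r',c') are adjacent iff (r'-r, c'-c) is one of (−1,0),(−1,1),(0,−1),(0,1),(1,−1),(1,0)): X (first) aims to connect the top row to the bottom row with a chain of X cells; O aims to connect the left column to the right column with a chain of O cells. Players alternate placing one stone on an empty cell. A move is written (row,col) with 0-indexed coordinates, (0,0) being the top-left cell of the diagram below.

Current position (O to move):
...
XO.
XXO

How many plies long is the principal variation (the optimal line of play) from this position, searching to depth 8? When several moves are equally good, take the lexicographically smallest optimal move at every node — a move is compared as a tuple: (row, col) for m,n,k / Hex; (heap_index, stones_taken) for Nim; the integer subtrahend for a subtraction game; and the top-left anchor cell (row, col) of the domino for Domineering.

PV length from [.../XO./XXO]: 2 plies

ply 1, O at .../XO./XXO | (0,0)=-1→O../XO./XXO*; (0,1)=-1→.O./XO./XXO; (0,2)=-1→..O/XO./XXO; (1,2)=-1→.../XOO/XXO
ply 2, X at O../XO./XXO | (0,1)=+1→OX./XO./XXO*; (0,2)=+1→O.X/XO./XXO; (1,2)=+1→O../XOX/XXO
ply 3: OX./XO./XXO is terminal -1 (O); from .../XO./XXO depth 8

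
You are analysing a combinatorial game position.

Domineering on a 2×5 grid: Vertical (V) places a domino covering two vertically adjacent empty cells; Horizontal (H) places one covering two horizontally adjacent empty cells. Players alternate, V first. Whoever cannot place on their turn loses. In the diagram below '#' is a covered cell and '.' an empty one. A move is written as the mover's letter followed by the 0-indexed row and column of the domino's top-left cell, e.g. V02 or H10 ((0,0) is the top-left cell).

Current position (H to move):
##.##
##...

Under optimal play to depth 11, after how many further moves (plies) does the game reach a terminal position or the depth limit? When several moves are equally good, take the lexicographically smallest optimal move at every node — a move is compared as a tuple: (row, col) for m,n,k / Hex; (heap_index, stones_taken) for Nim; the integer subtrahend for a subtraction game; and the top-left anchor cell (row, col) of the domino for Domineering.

p1 H@[##.##/##...]: H12[##.##/####.]+1* H13[##.##/##.##]-1
p2 V@[##.##/####.] terminal -1; root [##.##/##...] d11

PV length from [##.##/##...]: 1 ply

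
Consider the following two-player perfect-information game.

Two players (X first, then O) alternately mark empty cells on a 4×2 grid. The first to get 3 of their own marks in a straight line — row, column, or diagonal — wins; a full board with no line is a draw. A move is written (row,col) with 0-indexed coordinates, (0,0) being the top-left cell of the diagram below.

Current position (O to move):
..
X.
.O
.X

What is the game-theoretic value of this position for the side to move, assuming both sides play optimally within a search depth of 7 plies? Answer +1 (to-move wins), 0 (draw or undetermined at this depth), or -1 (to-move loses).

ply 1, O at ../X./.O/.X | (0,0)=+0→O./X./.O/.X*; (0,1)=+0→.O/X./.O/.X; (1,1)=+0→../XO/.O/.X; (2,0)=+0→../X./OO/.X; (3,0)=+0→../X./.O/OX
ply 2, X at O./X./.O/.X | (0,1)=+0→OX/X./.O/.X*; (1,1)=+0→O./XX/.O/.X; (2,0)=+0→O./X./XO/.X; (3,0)=+0→O./X./.O/XX
ply 3, O at OX/X./.O/.X | (1,1)=+0→OX/XO/.O/.X*; (2,0)=+0→OX/X./OO/.X; (3,0)=+0→OX/X./.O/OX
ply 4, X at OX/XO/.O/.X | (2,0)=+0→OX/XO/XO/.X*; (3,0)=+0→OX/XO/.O/XX
ply 5, O at OX/XO/XO/.X | (3,0)=+0→OX/XO/XO/OX*
ply 6: OX/XO/XO/OX is terminal +0 (X); from ../X./.O/.X depth 7

value(../X./.O/.X, O) = 0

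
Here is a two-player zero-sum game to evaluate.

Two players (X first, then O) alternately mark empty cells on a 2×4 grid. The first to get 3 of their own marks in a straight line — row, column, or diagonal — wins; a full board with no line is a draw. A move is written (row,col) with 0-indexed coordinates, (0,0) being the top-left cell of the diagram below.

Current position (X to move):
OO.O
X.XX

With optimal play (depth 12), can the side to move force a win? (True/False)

X winning at [OO.O/X.XX]: True

[OO.O/X.XX] X move#1: (0,2):+0/OOXO/X.XX, (1,1):+1/OO.O/XXXX*
[OO.O/XXXX] end (terminal -1, O#2); searched OO.O/X.XX to 12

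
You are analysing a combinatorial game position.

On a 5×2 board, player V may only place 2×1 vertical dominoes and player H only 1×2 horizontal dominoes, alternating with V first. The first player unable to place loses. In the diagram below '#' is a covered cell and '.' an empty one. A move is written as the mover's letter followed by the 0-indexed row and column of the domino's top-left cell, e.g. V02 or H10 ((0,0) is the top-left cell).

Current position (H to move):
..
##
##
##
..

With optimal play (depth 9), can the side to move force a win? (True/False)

H winning at [../##/##/##/..]: True

p1 H@[../##/##/##/..]: H00[##/##/##/##/..]+1* H40[../##/##/##/##]+1
p2 V@[##/##/##/##/..] terminal -1; root [../##/##/##/..] d9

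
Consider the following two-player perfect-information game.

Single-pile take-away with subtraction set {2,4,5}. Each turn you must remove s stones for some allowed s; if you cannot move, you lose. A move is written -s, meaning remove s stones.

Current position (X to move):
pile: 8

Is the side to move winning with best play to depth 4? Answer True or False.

X winning at [8]: False

ply 1, X at 8 | -2=-1→6*; -4=-1→4; -5=-1→3
ply 2, O at 6 | -2=-1→4; -4=-1→2; -5=+1→1*
ply 3: 1 is terminal -1 (X); from 8 depth 4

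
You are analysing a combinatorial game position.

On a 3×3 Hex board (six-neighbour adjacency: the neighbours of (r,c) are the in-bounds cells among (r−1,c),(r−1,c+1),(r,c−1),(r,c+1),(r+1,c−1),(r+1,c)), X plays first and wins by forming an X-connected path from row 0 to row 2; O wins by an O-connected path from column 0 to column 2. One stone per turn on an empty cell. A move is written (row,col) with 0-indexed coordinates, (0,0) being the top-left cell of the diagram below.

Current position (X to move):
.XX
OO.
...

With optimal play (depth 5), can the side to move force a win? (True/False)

ply 1, X at .XX/OO./... | (0,0)=-1→XXX/OO./...; (1,2)=+1→.XX/OOX/...*; (2,0)=-1→.XX/OO./X..; (2,1)=-1→.XX/OO./.X.; (2,2)=-1→.XX/OO./..X
ply 2, O at .XX/OOX/... | (0,0)=-1→OXX/OOX/...*; (2,0)=-1→.XX/OOX/O..; (2,1)=-1→.XX/OOX/.O.; (2,2)=-1→.XX/OOX/..O
ply 3, X at OXX/OOX/... | (2,0)=+1→OXX/OOX/X..*; (2,1)=+1→OXX/OOX/.X.; (2,2)=+1→OXX/OOX/..X
ply 4, O at OXX/OOX/X.. | (2,1)=-1→OXX/OOX/XO.*; (2,2)=-1→OXX/OOX/X.O
ply 5, X at OXX/OOX/XO. | (2,2)=+1→OXX/OOX/XOX*
ply 6: OXX/OOX/XOX is terminal -1 (O); from .XX/OO./... depth 5

X winning at [.XX/OO./...]: True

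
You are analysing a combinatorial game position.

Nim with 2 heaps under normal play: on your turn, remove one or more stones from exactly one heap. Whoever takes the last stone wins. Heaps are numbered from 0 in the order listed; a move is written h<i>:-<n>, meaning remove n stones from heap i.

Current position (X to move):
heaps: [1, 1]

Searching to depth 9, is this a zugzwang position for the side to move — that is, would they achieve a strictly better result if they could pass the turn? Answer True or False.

zugzwang((1,1), X) = True

ply 1, X at (1,1) | h0:-1=-1→(0,1)*; h1:-1=-1→(1,0)
ply 2, O at (0,1) | h1:-1=+1→(0,0)*
ply 3: (0,0) is terminal -1 (X); from (1,1) depth 9
if X skipped the turn, O would face:
~ ply 1, O at (1,1) | h0:-1=-1→(0,1)*; h1:-1=-1→(1,0)
~ ply 2, X at (0,1) | h1:-1=+1→(0,0)*
~ ply 3: (0,0) is terminal -1 (O); from (1,1) depth 9
compare (X): move=-1 vs pass=+1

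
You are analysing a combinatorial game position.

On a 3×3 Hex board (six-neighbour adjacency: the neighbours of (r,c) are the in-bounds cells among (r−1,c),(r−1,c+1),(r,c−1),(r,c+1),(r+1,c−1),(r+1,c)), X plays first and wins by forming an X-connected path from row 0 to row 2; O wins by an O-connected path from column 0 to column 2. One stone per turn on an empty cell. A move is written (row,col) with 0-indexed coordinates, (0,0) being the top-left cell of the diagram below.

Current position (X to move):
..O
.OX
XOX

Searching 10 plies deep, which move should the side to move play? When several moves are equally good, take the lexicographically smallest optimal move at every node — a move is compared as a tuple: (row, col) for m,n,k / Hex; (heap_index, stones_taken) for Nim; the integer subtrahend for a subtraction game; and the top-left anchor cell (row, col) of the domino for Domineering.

X's best at [..O/.OX/XOX]: (1,0)

p1 X@[..O/.OX/XOX]: (0,0)[X.O/.OX/XOX]-1 (0,1)[.XO/.OX/XOX]-1 (1,0)[..O/XOX/XOX]+1*
p2 O@[..O/XOX/XOX]: (0,0)[O.O/XOX/XOX]-1* (0,1)[.OO/XOX/XOX]-1
p3 X@[O.O/XOX/XOX]: (0,1)[OXO/XOX/XOX]+1*
p4 O@[OXO/XOX/XOX] terminal -1; root [..O/.OX/XOX] d10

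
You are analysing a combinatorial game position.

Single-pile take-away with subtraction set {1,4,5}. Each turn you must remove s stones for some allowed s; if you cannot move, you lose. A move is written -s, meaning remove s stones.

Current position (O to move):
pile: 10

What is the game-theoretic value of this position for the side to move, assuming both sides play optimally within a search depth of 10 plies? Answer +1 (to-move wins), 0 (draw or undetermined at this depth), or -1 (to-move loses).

ply 1, O at 10 | -1=-1→9*; -4=-1→6; -5=-1→5
ply 2, X at 9 | -1=+1→8*; -4=-1→5; -5=-1→4
ply 3, O at 8 | -1=-1→7*; -4=-1→4; -5=-1→3
ply 4, X at 7 | -1=-1→6; -4=-1→3; -5=+1→2*
ply 5, O at 2 | -1=-1→1*
ply 6, X at 1 | -1=+1→0*
ply 7: 0 is terminal -1 (O); from 10 depth 10

value(10, O) = -1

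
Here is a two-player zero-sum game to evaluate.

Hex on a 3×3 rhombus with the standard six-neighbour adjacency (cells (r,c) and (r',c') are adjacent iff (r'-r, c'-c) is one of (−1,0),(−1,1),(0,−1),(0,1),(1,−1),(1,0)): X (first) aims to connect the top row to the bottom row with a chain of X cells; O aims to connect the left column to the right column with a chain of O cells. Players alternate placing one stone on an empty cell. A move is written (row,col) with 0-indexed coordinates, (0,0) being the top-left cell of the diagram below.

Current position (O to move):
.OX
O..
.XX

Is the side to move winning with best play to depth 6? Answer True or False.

ply 1, O at .OX/O../.XX | (0,0)=-1→OOX/O../.XX*; (1,1)=-1→.OX/OO./.XX; (1,2)=-1→.OX/O.O/.XX; (2,0)=-1→.OX/O../OXX
ply 2, X at OOX/O../.XX | (1,1)=+1→OOX/OX./.XX*; (1,2)=+1→OOX/O.X/.XX; (2,0)=+1→OOX/O../XXX
ply 3: OOX/OX./.XX is terminal -1 (O); from .OX/O../.XX depth 6

O winning at [.OX/O../.XX]: False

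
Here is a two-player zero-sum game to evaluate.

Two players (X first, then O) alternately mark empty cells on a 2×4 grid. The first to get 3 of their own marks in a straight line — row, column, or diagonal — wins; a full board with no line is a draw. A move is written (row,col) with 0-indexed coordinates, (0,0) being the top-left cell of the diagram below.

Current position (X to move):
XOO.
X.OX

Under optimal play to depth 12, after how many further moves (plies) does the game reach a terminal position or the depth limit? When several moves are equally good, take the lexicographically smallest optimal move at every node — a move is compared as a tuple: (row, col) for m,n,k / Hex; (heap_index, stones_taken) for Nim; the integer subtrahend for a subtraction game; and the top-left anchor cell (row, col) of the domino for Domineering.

PV length from [XOO./X.OX]: 2 plies

[XOO./X.OX] X move#1: (0,3):+0/XOOX/X.OX*, (1,1):-1/XOO./XXOX
[XOOX/X.OX] O move#2: (1,1):+0/XOOX/XOOX*
[XOOX/XOOX] end (terminal +0, X#3); searched XOO./X.OX to 12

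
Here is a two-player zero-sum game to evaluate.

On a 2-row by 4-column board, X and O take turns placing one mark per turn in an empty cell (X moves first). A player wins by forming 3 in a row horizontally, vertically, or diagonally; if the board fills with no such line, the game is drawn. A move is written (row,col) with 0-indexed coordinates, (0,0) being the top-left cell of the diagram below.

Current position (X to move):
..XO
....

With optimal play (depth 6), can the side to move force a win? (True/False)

ply 1, X at ..XO/.... | (0,0)=+0→X.XO/....*; (0,1)=+0→.XXO/....; (1,0)=+0→..XO/X...; (1,1)=+0→..XO/.X..; (1,2)=+0→..XO/..X.; (1,3)=+0→..XO/...X
ply 2, O at X.XO/.... | (0,1)=+0→XOXO/....*; (1,0)=-1→X.XO/O...; (1,1)=-1→X.XO/.O..; (1,2)=-1→X.XO/..O.; (1,3)=-1→X.XO/...O
ply 3, X at XOXO/.... | (1,0)=+0→XOXO/X...*; (1,1)=+0→XOXO/.X..; (1,2)=+0→XOXO/..X.; (1,3)=+0→XOXO/...X
ply 4, O at XOXO/X... | (1,1)=+0→XOXO/XO..*; (1,2)=+0→XOXO/X.O.; (1,3)=+0→XOXO/X..O
ply 5, X at XOXO/XO.. | (1,2)=+0→XOXO/XOX.*; (1,3)=+0→XOXO/XO.X
ply 6, O at XOXO/XOX. | (1,3)=+0→XOXO/XOXO*
ply 7: XOXO/XOXO is terminal +0 (X); from ..XO/.... depth 6

X winning at [..XO/....]: False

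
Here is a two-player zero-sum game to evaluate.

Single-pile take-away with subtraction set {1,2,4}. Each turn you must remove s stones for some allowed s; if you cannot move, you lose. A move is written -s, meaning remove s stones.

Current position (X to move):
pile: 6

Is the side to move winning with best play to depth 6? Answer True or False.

X winning at [6]: False

ply 1, X at 6 | -1=-1→5*; -2=-1→4; -4=-1→2
ply 2, O at 5 | -1=-1→4; -2=+1→3*; -4=-1→1
ply 3, X at 3 | -1=-1→2*; -2=-1→1
ply 4, O at 2 | -1=-1→1; -2=+1→0*
ply 5: 0 is terminal -1 (X); from 6 depth 6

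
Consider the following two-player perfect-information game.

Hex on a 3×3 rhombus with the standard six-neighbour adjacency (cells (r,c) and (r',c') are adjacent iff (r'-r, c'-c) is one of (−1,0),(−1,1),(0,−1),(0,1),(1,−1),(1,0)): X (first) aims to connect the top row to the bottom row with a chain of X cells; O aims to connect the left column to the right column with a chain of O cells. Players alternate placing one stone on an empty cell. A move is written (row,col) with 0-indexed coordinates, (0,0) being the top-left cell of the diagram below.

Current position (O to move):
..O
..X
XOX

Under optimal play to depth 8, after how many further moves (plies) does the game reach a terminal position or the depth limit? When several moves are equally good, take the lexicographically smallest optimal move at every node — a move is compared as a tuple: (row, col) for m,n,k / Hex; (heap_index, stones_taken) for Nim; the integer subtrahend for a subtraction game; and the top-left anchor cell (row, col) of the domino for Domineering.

PV length from [..O/..X/XOX]: 3 plies

[..O/..X/XOX] O move#1: (0,0):-1/O.O/..X/XOX, (0,1):+1/.OO/..X/XOX*, (1,0):+1/..O/O.X/XOX, (1,1):-1/..O/.OX/XOX
[.OO/..X/XOX] X move#2: (0,0):-1/XOO/..X/XOX*, (1,0):-1/.OO/X.X/XOX, (1,1):-1/.OO/.XX/XOX
[XOO/..X/XOX] O move#3: (1,0):+1/XOO/O.X/XOX*, (1,1):-1/XOO/.OX/XOX
[XOO/O.X/XOX] end (terminal -1, X#4); searched ..O/..X/XOX to 8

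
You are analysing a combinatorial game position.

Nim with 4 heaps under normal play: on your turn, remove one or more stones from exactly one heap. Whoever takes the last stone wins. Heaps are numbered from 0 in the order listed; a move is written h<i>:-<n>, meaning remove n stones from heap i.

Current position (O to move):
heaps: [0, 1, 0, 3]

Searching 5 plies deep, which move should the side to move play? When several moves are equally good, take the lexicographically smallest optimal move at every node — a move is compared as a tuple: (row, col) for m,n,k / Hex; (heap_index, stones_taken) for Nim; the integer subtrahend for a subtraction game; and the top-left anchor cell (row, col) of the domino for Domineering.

O's best at [(0,1,0,3)]: h3:-2

[(0,1,0,3)] O move#1: h1:-1:-1/(0,0,0,3), h3:-1:-1/(0,1,0,2), h3:-2:+1/(0,1,0,1)*, h3:-3:-1/(0,1,0,0)
[(0,1,0,1)] X move#2: h1:-1:-1/(0,0,0,1)*, h3:-1:-1/(0,1,0,0)
[(0,0,0,1)] O move#3: h3:-1:+1/(0,0,0,0)*
[(0,0,0,0)] end (terminal -1, X#4); searched (0,1,0,3) to 5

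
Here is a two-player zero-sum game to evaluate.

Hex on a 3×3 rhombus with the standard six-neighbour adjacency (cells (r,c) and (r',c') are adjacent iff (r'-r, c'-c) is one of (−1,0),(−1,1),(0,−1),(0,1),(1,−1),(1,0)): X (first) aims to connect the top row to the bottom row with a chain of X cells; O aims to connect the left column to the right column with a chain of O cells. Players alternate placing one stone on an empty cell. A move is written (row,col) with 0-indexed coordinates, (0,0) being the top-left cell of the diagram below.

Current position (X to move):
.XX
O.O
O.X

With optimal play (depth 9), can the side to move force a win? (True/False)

ply 1, X at .XX/O.O/O.X | (0,0)=-1→XXX/O.O/O.X*; (1,1)=-1→.XX/OXO/O.X; (2,1)=-1→.XX/O.O/OXX
ply 2, O at XXX/O.O/O.X | (1,1)=+1→XXX/OOO/O.X*; (2,1)=+1→XXX/O.O/OOX
ply 3: XXX/OOO/O.X is terminal -1 (X); from .XX/O.O/O.X depth 9

X winning at [.XX/O.O/O.X]: False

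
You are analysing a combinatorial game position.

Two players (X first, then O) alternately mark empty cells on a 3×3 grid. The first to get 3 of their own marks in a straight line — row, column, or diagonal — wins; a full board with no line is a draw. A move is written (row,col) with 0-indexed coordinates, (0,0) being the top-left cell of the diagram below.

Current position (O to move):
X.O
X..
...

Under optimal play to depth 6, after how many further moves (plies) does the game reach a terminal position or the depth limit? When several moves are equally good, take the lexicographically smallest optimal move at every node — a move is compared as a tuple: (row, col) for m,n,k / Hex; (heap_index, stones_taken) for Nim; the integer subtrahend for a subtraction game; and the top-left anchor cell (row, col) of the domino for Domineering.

PV length from [X.O/X../...]: 4 plies

p1 O@[X.O/X../...]: (0,1)[XOO/X../...]-1* (1,1)[X.O/XO./...]-1 (1,2)[X.O/X.O/...]-1 (2,0)[X.O/X../O..]-1 (2,1)[X.O/X../.O.]-1 (2,2)[X.O/X../..O]-1
p2 X@[XOO/X../...]: (1,1)[XOO/XX./...]+1* (1,2)[XOO/X.X/...]+1 (2,0)[XOO/X../X..]+1 (2,1)[XOO/X../.X.]+1 (2,2)[XOO/X../..X]+1
p3 O@[XOO/XX./...]: (1,2)[XOO/XXO/...]-1* (2,0)[XOO/XX./O..]-1 (2,1)[XOO/XX./.O.]-1 (2,2)[XOO/XX./..O]-1
p4 X@[XOO/XXO/...]: (2,0)[XOO/XXO/X..]+1* (2,1)[XOO/XXO/.X.]-1 (2,2)[XOO/XXO/..X]+1
p5 O@[XOO/XXO/X..] terminal -1; root [X.O/X../...] d6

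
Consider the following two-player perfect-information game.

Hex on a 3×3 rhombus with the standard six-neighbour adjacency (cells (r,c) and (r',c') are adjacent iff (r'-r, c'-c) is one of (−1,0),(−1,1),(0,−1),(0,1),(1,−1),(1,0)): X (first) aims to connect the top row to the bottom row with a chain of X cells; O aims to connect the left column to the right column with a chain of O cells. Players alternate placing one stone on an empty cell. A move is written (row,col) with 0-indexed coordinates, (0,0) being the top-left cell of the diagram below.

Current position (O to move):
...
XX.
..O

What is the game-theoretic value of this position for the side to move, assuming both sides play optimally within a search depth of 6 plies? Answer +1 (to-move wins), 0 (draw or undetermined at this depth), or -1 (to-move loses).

[.../XX./..O] O move#1: (0,0):-1/O../XX./..O*, (0,1):-1/.O./XX./..O, (0,2):-1/..O/XX./..O, (1,2):-1/.../XXO/..O, (2,0):-1/.../XX./O.O, (2,1):-1/.../XX./.OO
[O../XX./..O] X move#2: (0,1):+1/OX./XX./..O*, (0,2):+1/O.X/XX./..O, (1,2):+1/O../XXX/..O, (2,0):+1/O../XX./X.O, (2,1):+1/O../XX./.XO
[OX./XX./..O] O move#3: (0,2):-1/OXO/XX./..O*, (1,2):-1/OX./XXO/..O, (2,0):-1/OX./XX./O.O, (2,1):-1/OX./XX./.OO
[OXO/XX./..O] X move#4: (1,2):+1/OXO/XXX/..O*, (2,0):+1/OXO/XX./X.O, (2,1):+1/OXO/XX./.XO
[OXO/XXX/..O] O move#5: (2,0):-1/OXO/XXX/O.O*, (2,1):-1/OXO/XXX/.OO
[OXO/XXX/O.O] X move#6: (2,1):+1/OXO/XXX/OXO*
[OXO/XXX/OXO] end (terminal -1, O#7); searched .../XX./..O to 6

value(.../XX./..O, O) = -1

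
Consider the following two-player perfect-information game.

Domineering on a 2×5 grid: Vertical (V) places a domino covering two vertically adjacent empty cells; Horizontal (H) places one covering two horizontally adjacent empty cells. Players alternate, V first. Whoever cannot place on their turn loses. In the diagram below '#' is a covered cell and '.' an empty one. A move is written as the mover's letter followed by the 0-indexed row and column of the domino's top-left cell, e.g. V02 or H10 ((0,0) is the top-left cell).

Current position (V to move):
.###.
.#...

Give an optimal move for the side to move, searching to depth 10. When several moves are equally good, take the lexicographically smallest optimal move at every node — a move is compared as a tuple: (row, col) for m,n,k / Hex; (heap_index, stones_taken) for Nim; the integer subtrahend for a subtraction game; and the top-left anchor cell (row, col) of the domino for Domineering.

p1 V@[.###./.#...]: V00[####./##...]-1 V04[.####/.#..#]+1*
p2 H@[.####/.#..#]: H12[.####/.####]-1*
p3 V@[.####/.####]: V00[#####/#####]+1*
p4 H@[#####/#####] terminal -1; root [.###./.#...] d10

V's best at [.###./.#...]: V04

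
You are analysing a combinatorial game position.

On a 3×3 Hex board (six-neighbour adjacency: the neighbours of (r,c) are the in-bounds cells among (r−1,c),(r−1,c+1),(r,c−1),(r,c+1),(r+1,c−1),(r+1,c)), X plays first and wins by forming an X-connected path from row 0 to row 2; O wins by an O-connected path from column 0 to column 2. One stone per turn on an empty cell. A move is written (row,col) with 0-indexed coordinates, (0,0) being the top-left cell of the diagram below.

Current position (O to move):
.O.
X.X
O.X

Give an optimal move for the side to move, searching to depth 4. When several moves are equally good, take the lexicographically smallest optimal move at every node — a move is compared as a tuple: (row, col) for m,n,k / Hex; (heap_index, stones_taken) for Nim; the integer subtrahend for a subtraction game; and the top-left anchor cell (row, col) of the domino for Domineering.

O's best at [.O./X.X/O.X]: (0,2)

[.O./X.X/O.X] O move#1: (0,0):-1/OO./X.X/O.X, (0,2):+1/.OO/X.X/O.X*, (1,1):-1/.O./XOX/O.X, (2,1):-1/.O./X.X/OOX
[.OO/X.X/O.X] X move#2: (0,0):-1/XOO/X.X/O.X*, (1,1):-1/.OO/XXX/O.X, (2,1):-1/.OO/X.X/OXX
[XOO/X.X/O.X] O move#3: (1,1):+1/XOO/XOX/O.X*, (2,1):-1/XOO/X.X/OOX
[XOO/XOX/O.X] end (terminal -1, X#4); searched .O./X.X/O.X to 4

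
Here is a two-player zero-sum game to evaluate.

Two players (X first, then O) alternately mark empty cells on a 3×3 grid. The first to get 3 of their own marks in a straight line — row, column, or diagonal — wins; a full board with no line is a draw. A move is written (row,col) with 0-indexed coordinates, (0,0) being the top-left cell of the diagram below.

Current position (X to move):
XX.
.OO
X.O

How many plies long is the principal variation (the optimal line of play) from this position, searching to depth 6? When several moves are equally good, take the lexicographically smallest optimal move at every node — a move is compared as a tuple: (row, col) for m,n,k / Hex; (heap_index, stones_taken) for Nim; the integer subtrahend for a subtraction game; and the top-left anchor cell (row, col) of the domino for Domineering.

[XX./.OO/X.O] X move#1: (0,2):+1/XXX/.OO/X.O*, (1,0):+1/XX./XOO/X.O, (2,1):-1/XX./.OO/XXO
[XXX/.OO/X.O] end (terminal -1, O#2); searched XX./.OO/X.O to 6

PV length from [XX./.OO/X.O]: 1 ply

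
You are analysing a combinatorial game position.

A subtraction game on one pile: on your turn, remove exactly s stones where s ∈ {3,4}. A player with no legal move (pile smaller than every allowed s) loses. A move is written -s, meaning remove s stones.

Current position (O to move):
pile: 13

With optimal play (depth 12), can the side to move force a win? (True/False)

p1 O@[13]: -3[10]-1 -4[9]+1*
p2 X@[9]: -3[6]-1* -4[5]-1
p3 O@[6]: -3[3]-1 -4[2]+1*
p4 X@[2] terminal -1; root [13] d12

O winning at [13]: True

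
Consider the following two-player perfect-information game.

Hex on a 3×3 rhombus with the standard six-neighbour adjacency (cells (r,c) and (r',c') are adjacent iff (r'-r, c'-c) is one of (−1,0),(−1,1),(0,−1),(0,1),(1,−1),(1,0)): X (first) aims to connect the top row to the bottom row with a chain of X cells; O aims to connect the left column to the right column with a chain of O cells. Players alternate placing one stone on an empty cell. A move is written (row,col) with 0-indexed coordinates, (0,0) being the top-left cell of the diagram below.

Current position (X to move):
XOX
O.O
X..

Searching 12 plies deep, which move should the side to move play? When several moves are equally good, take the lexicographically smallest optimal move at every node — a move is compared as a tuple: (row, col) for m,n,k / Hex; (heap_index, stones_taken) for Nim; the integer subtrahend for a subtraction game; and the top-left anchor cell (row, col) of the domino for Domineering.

ply 1, X at XOX/O.O/X.. | (1,1)=+1→XOX/OXO/X..*; (2,1)=-1→XOX/O.O/XX.; (2,2)=-1→XOX/O.O/X.X
ply 2: XOX/OXO/X.. is terminal -1 (O); from XOX/O.O/X.. depth 12

X's best at [XOX/O.O/X..]: (1,1)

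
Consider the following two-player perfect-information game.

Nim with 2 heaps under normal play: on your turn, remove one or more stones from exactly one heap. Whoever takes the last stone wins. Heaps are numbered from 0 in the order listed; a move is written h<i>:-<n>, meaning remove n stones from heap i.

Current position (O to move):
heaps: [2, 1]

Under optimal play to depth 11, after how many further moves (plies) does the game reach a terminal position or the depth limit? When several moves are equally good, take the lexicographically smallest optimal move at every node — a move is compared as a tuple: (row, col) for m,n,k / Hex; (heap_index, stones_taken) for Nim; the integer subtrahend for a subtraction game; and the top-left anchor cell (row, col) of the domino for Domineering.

PV length from [(2,1)]: 3 plies

[(2,1)] O move#1: h0:-1:+1/(1,1)*, h0:-2:-1/(0,1), h1:-1:-1/(2,0)
[(1,1)] X move#2: h0:-1:-1/(0,1)*, h1:-1:-1/(1,0)
[(0,1)] O move#3: h1:-1:+1/(0,0)*
[(0,0)] end (terminal -1, X#4); searched (2,1) to 11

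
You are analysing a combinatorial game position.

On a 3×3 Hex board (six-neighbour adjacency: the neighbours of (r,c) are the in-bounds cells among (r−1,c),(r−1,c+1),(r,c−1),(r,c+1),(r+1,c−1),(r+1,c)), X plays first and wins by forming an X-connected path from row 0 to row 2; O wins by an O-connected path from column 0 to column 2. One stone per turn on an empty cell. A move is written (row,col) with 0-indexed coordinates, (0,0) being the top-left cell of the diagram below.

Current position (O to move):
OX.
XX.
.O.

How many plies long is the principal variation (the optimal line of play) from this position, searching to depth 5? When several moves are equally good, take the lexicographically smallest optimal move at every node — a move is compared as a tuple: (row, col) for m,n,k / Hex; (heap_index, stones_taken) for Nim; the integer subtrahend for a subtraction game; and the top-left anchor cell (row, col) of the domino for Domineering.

PV length from [OX./XX./.O.]: 3 plies

ply 1, O at OX./XX./.O. | (0,2)=-1→OXO/XX./.O.; (1,2)=-1→OX./XXO/.O.; (2,0)=+1→OX./XX./OO.*; (2,2)=-1→OX./XX./.OO
ply 2, X at OX./XX./OO. | (0,2)=-1→OXX/XX./OO.*; (1,2)=-1→OX./XXX/OO.; (2,2)=-1→OX./XX./OOX
ply 3, O at OXX/XX./OO. | (1,2)=+1→OXX/XXO/OO.*; (2,2)=+1→OXX/XX./OOO
ply 4: OXX/XXO/OO. is terminal -1 (X); from OX./XX./.O. depth 5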